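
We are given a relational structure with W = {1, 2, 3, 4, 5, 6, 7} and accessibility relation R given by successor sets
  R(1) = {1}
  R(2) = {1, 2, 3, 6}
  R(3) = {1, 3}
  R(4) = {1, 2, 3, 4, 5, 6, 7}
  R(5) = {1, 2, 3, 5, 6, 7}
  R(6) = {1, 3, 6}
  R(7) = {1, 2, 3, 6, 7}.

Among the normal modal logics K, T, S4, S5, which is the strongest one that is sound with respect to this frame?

Reflexive (axiom T): yes — every world is R-related to itself.
Transitive (axiom 4): yes — every two-step R-path is closed by a direct edge.
Euclidean (axiom 5): no — 2 R 1 and 2 R 3, but not 1 R 3.
So F validates K, T, S4; S5 would additionally require R to be Euclidean. The strongest is S4.

S4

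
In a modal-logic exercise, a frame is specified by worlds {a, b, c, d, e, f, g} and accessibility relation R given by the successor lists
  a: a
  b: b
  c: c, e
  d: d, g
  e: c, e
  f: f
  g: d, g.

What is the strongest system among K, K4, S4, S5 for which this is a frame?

Transitive (axiom 4): yes — every two-step R-path is closed by a direct edge.
Reflexive (axiom T): yes — every world is R-related to itself.
Euclidean (axiom 5): yes — any two successors of a common world are R-related.
So F validates K, K4, S4, S5. The strongest is S5.

S5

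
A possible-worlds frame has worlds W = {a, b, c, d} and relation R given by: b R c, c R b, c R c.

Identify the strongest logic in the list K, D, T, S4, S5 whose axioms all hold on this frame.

Serial (axiom D): no — a has no R-successor.
Reflexive (axiom T): no — a is not related to itself.
Transitive (axiom 4): no — b R c and c R b, but not b R b.
Euclidean (axiom 5): no — c R b and c R b, but not b R b.
So F validates K; D would additionally require R to be serial. The strongest is K.

K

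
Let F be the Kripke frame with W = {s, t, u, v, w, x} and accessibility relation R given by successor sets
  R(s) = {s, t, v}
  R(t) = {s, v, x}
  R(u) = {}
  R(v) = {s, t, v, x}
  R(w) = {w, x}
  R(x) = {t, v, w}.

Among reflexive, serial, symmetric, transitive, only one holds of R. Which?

Reflexive: no — t is not related to itself.
Serial: no — u has no R-successor.
Symmetric: yes — every pair in R has its reverse in R.
Transitive: no — s R t and t R x, but not s R x.
Only symmetric holds.

symmetric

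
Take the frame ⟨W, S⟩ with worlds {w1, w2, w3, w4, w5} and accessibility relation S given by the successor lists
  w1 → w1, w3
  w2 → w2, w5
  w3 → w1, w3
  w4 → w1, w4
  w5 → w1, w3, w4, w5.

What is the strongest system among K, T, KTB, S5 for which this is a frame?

T

Reflexive (axiom T): yes — every world is S-related to itself.
Symmetric (axiom B): no — w2 S w5 but not w5 S w2.
Euclidean (axiom 5): no — w5 S w1 and w5 S w4, but not w1 S w4.
So F validates K, T; KTB would additionally require S to be symmetric. The strongest is T.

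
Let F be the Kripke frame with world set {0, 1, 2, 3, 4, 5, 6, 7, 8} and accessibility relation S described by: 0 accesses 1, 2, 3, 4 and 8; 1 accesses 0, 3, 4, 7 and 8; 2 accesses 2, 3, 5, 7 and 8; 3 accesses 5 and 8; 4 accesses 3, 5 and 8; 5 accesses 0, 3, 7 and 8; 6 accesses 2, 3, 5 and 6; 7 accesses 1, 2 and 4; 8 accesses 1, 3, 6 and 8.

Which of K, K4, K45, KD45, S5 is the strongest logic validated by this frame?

K

Transitive (axiom 4): no — 0 S 1 and 1 S 7, but not 0 S 7.
Euclidean (axiom 5): no — 0 S 1 and 0 S 2, but not 1 S 2.
Serial (axiom D): yes — every world has a successor (e.g. 0 S 1).
Reflexive (axiom T): no — 0 is not related to itself.
So F validates K; K4 would additionally require S to be transitive. The strongest is K.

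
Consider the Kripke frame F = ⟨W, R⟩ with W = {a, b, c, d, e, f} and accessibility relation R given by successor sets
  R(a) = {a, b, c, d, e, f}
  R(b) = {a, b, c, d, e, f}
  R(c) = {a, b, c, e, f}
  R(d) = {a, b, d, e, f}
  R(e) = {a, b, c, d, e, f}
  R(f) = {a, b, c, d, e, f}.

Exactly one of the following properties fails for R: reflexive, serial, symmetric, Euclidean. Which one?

Euclidean

Reflexive: yes — every world is R-related to itself.
Serial: yes — every world has a successor (e.g. a R a).
Symmetric: yes — every pair in R has its reverse in R.
Euclidean: no — a R c and a R d, but not c R d.
Only Euclidean fails.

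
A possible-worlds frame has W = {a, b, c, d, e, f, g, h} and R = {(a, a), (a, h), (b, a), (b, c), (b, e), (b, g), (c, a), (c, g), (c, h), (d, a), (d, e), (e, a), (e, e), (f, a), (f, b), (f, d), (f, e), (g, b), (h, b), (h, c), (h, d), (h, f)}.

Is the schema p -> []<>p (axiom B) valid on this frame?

By correspondence theory, B is valid on a frame iff R is symmetric.
Symmetric: no — a R h but not h R a.

No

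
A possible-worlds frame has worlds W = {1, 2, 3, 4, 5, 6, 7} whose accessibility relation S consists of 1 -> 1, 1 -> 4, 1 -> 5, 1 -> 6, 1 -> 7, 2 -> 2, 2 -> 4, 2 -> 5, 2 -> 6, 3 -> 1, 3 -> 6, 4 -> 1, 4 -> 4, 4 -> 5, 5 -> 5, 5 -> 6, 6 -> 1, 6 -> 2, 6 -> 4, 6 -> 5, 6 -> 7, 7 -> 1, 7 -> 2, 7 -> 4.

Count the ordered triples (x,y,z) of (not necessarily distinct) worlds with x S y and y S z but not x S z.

28

Enumerating: (1,6,2), (1,7,2), (2,4,1), (2,6,1), (2,6,7), (3,1,4), (3,1,5), (3,1,7), (3,6,2), (3,6,4), (3,6,5), (3,6,7), … and 16 more.
Total: 28.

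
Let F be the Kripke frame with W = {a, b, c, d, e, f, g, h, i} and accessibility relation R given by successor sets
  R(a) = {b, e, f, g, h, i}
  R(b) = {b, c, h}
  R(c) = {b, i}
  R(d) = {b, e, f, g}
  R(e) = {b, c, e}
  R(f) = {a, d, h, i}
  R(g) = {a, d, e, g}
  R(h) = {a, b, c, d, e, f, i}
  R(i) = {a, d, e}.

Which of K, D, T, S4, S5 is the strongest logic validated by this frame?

D

Serial (axiom D): yes — every world has a successor (e.g. a R b).
Reflexive (axiom T): no — a is not related to itself.
Transitive (axiom 4): no — a R b and b R c, but not a R c.
Euclidean (axiom 5): no — a R b and a R e, but not b R e.
So F validates K, D; T would additionally require R to be reflexive. The strongest is D.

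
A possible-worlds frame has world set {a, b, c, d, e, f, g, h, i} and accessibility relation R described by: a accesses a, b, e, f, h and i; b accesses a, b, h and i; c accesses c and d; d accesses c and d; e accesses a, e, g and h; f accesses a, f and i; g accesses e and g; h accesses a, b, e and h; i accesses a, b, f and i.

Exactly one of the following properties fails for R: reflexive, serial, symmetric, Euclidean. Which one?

Euclidean

Reflexive: yes — every world is R-related to itself.
Serial: yes — every world has a successor (e.g. a R a).
Symmetric: yes — every pair in R has its reverse in R.
Euclidean: no — a R b and a R e, but not b R e.
Only Euclidean fails.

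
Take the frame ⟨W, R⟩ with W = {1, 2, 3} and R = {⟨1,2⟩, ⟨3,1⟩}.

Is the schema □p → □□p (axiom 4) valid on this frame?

No

By correspondence theory, 4 is valid on a frame iff R is transitive.
Transitive: no — 3 R 1 and 1 R 2, but not 3 R 2.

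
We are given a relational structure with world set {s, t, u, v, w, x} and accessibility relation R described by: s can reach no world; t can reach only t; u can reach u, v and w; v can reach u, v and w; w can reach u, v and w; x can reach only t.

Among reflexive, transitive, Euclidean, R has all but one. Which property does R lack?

Reflexive: no — s is not related to itself.
Transitive: yes — every two-step R-path is closed by a direct edge.
Euclidean: yes — any two successors of a common world are R-related.
Only reflexive fails.

reflexive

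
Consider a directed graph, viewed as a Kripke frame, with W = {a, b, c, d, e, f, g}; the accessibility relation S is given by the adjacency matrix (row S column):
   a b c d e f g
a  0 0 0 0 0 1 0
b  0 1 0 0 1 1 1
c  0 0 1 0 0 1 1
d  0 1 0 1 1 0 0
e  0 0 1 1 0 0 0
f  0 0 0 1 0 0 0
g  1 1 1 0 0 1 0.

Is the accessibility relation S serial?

Yes

Serial: yes — every world has a successor (e.g. a S f).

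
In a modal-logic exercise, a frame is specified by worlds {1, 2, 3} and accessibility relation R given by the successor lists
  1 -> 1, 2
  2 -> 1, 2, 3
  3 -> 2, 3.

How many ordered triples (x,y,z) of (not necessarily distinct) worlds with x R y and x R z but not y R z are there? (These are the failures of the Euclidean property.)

2

Enumerating: (2,1,3), (2,3,1).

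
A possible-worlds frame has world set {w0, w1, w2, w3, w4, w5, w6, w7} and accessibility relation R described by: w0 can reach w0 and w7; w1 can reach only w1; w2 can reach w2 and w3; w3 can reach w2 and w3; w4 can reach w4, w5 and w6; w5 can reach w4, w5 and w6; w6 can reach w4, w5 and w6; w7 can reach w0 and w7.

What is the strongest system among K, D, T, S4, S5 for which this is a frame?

Serial (axiom D): yes — every world has a successor (e.g. w0 R w0).
Reflexive (axiom T): yes — every world is R-related to itself.
Transitive (axiom 4): yes — every two-step R-path is closed by a direct edge.
Euclidean (axiom 5): yes — any two successors of a common world are R-related.
So F validates K, D, T, S4, S5. The strongest is S5.

S5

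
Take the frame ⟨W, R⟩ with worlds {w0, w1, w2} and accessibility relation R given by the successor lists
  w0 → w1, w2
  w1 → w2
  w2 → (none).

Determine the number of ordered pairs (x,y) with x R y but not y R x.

Enumerating: (w0,w1), (w0,w2), (w1,w2).

3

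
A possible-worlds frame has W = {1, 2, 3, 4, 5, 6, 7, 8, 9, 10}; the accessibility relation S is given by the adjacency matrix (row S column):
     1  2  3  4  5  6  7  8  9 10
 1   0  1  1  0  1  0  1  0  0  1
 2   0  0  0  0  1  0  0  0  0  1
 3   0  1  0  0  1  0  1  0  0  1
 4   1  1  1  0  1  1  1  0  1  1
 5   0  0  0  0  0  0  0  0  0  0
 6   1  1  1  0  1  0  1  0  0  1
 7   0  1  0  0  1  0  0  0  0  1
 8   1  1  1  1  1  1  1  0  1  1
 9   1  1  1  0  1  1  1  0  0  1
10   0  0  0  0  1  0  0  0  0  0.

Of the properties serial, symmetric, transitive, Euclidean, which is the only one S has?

transitive

Serial: no — 5 has no S-successor.
Symmetric: no — 1 S 10 but not 10 S 1.
Transitive: yes — every two-step S-path is closed by a direct edge.
Euclidean: no — 1 S 10 and 1 S 2, but not 10 S 2.
Only transitive holds.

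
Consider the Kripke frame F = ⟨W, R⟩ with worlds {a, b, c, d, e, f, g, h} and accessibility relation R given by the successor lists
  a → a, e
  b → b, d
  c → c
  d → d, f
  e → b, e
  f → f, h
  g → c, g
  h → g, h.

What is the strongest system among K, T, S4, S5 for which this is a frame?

Reflexive (axiom T): yes — every world is R-related to itself.
Transitive (axiom 4): no — a R e and e R b, but not a R b.
Euclidean (axiom 5): no — a R e and a R a, but not e R a.
So F validates K, T; S4 would additionally require R to be transitive. The strongest is T.

T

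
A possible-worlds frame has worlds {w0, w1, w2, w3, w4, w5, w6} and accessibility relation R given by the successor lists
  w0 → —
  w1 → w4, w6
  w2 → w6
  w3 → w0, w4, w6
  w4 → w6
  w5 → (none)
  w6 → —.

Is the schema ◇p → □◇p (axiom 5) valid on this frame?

Axiom 5 corresponds to the accessibility relation being Euclidean.
Euclidean: no — w1 R w6 and w1 R w4, but not w6 R w4.

No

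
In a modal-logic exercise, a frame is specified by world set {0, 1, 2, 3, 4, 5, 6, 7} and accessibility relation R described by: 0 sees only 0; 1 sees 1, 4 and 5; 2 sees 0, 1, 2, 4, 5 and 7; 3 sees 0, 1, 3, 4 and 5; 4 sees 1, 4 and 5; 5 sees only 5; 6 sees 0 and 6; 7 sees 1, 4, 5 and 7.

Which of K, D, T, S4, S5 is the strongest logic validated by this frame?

Serial (axiom D): yes — every world has a successor (e.g. 0 R 0).
Reflexive (axiom T): yes — every world is R-related to itself.
Transitive (axiom 4): yes — every two-step R-path is closed by a direct edge.
Euclidean (axiom 5): no — 1 R 5 and 1 R 4, but not 5 R 4.
So F validates K, D, T, S4; S5 would additionally require R to be Euclidean. The strongest is S4.

S4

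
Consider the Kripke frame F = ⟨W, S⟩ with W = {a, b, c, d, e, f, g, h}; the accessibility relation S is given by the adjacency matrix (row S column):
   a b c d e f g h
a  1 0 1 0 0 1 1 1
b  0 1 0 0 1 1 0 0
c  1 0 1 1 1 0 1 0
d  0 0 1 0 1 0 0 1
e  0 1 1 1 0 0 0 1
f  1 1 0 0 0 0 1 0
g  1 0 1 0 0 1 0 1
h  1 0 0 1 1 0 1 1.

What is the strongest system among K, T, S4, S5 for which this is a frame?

Reflexive (axiom T): no — d is not related to itself.
Transitive (axiom 4): no — a S c and c S d, but not a S d.
Euclidean (axiom 5): no — a S c and a S f, but not c S f.
So F validates K; T would additionally require S to be reflexive. The strongest is K.

K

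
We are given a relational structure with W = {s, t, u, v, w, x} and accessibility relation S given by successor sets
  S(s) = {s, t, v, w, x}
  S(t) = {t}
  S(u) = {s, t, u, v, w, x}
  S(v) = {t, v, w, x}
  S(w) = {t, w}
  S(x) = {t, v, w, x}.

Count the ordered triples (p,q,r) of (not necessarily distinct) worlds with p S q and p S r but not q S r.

Enumerating: (s,t,s), (s,t,v), (s,t,w), (s,t,x), (s,v,s), (s,w,s), (s,w,v), (s,w,x), (s,x,s), (u,s,u), (u,t,s), (u,t,u), … and 22 more.
Total: 34.

34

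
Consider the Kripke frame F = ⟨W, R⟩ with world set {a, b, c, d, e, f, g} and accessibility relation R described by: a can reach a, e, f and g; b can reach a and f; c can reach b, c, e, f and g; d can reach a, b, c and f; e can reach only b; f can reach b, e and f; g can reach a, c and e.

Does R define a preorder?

No

Reflexive: no — b is not related to itself.
Transitive: no — a R e and e R b, but not a R b.
So R is not a preorder.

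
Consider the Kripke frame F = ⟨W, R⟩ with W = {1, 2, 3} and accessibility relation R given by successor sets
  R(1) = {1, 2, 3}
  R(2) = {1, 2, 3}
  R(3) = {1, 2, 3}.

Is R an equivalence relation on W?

Yes

Reflexive: yes — every world is R-related to itself.
Symmetric: yes — every pair in R has its reverse in R.
Transitive: yes — every two-step R-path is closed by a direct edge.
So R is an equivalence relation.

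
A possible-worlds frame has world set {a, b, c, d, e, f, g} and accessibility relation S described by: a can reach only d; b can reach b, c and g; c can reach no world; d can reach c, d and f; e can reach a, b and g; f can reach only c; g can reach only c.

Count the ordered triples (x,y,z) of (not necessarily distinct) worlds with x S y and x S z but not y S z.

Enumerating: (b,c,b), (b,c,c), (b,c,g), (b,g,b), (b,g,g), (d,c,c), (d,c,d), (d,c,f), (d,f,d), (d,f,f), (e,a,a), (e,a,b), … and 7 more.
Total: 19.

19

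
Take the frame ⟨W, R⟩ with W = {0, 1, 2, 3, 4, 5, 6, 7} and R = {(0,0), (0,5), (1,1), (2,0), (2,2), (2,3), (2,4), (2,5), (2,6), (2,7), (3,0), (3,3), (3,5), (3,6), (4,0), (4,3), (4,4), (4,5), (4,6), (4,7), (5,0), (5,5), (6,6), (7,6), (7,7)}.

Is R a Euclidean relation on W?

No

Euclidean: no — 2 R 0 and 2 R 3, but not 0 R 3.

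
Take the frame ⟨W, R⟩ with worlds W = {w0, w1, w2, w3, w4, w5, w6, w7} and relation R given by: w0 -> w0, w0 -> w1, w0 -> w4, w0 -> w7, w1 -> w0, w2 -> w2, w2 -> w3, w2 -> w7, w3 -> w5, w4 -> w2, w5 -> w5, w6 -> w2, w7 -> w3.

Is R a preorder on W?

No

Reflexive: no — w1 is not related to itself.
Transitive: no — w0 R w4 and w4 R w2, but not w0 R w2.
So R is not a preorder.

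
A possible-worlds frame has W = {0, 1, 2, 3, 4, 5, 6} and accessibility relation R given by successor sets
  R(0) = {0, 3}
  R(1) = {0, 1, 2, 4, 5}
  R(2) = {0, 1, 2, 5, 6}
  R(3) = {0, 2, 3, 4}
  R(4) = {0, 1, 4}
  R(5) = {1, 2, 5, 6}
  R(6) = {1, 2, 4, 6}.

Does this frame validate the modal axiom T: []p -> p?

Yes

The schema T characterises exactly the reflexive frames.
Reflexive: yes — every world is R-related to itself.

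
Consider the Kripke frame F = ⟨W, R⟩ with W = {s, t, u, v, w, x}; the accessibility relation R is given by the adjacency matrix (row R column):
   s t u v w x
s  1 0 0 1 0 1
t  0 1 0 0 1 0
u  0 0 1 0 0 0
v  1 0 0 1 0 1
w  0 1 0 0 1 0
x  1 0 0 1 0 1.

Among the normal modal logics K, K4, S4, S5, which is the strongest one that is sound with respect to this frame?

Transitive (axiom 4): yes — every two-step R-path is closed by a direct edge.
Reflexive (axiom T): yes — every world is R-related to itself.
Euclidean (axiom 5): yes — any two successors of a common world are R-related.
So F validates K, K4, S4, S5. The strongest is S5.

S5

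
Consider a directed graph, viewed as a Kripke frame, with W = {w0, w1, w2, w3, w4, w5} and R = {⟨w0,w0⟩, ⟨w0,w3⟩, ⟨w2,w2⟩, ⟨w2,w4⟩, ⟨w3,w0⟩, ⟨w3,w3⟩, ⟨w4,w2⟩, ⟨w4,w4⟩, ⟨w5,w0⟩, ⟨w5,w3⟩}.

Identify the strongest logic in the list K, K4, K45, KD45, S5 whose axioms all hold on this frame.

K45

Transitive (axiom 4): yes — every two-step R-path is closed by a direct edge.
Euclidean (axiom 5): yes — any two successors of a common world are R-related.
Serial (axiom D): no — w1 has no R-successor.
Reflexive (axiom T): no — w1 is not related to itself.
So F validates K, K4, K45; KD45 would additionally require R to be serial. The strongest is K45.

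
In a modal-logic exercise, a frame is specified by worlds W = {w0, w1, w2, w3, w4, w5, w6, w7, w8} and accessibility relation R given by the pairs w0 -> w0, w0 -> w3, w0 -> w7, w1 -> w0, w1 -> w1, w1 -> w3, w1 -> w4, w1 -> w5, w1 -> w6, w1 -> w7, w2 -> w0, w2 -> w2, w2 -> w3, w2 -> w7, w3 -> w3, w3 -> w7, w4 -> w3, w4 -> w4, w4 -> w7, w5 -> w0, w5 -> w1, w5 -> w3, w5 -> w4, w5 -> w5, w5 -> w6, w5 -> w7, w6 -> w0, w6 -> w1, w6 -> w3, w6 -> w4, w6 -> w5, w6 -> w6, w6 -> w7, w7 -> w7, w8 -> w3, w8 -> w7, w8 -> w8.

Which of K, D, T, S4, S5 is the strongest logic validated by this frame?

S4

Serial (axiom D): yes — every world has a successor (e.g. w0 R w0).
Reflexive (axiom T): yes — every world is R-related to itself.
Transitive (axiom 4): yes — every two-step R-path is closed by a direct edge.
Euclidean (axiom 5): no — w0 R w7 and w0 R w3, but not w7 R w3.
So F validates K, D, T, S4; S5 would additionally require R to be Euclidean. The strongest is S4.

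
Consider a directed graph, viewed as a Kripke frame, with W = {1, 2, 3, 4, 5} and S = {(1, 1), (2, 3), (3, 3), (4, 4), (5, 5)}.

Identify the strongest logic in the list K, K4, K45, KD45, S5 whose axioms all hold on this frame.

KD45

Transitive (axiom 4): yes — every two-step S-path is closed by a direct edge.
Euclidean (axiom 5): yes — any two successors of a common world are S-related.
Serial (axiom D): yes — every world has a successor (e.g. 1 S 1).
Reflexive (axiom T): no — 2 is not related to itself.
So F validates K, K4, K45, KD45; S5 would additionally require S to be reflexive. The strongest is KD45.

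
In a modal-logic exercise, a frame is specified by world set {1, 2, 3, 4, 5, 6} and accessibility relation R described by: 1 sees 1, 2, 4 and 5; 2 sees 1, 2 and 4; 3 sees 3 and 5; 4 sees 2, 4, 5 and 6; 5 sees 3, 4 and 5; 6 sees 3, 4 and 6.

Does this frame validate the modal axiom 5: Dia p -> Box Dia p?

No

Axiom 5 corresponds to the accessibility relation being Euclidean.
Euclidean: no — 1 R 2 and 1 R 5, but not 2 R 5.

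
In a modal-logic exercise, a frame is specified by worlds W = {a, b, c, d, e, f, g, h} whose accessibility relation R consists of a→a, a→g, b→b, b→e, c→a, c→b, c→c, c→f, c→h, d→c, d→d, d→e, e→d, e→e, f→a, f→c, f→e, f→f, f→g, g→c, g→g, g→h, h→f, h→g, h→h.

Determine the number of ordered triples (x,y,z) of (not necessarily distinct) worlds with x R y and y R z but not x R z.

Enumerating: (a,g,c), (a,g,h), (b,e,d), (c,a,g), (c,b,e), (c,f,e), (c,f,g), (c,h,g), (d,c,a), (d,c,b), (d,c,f), (d,c,h), … and 13 more.
Total: 25.

25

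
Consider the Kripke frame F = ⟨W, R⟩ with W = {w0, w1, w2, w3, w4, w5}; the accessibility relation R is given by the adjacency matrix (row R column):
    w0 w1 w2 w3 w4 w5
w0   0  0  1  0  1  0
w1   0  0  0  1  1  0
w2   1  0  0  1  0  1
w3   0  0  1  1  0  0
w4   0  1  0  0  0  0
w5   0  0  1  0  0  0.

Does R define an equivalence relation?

No

Reflexive: no — w0 is not related to itself.
Symmetric: no — w0 R w4 but not w4 R w0.
Transitive: no — w0 R w2 and w2 R w3, but not w0 R w3.
So R is not an equivalence relation.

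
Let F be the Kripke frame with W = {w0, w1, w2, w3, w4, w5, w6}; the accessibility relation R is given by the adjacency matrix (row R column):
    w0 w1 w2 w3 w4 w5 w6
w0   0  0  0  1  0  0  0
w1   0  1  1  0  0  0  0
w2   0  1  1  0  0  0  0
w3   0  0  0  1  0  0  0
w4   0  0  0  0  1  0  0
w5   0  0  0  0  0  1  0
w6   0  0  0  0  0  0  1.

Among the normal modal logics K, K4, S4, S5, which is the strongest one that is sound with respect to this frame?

Transitive (axiom 4): yes — every two-step R-path is closed by a direct edge.
Reflexive (axiom T): no — w0 is not related to itself.
Euclidean (axiom 5): yes — any two successors of a common world are R-related.
So F validates K, K4; S4 would additionally require R to be reflexive. The strongest is K4.

K4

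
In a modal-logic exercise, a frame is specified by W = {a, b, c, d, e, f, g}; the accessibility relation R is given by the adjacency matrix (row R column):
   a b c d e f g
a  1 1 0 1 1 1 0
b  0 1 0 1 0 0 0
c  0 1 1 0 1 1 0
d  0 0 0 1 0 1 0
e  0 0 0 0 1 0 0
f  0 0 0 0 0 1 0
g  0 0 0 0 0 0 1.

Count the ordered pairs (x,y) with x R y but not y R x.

Enumerating: (a,b), (a,d), (a,e), (a,f), (b,d), (c,b), (c,e), (c,f), (d,f).

9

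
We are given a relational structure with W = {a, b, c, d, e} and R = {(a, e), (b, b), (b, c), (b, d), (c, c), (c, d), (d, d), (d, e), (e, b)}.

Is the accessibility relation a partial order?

Reflexive: no — a is not related to itself.
Transitive: no — a R e and e R b, but not a R b.
Antisymmetric: yes — no distinct pair is related both ways.
So R is not a partial order.

No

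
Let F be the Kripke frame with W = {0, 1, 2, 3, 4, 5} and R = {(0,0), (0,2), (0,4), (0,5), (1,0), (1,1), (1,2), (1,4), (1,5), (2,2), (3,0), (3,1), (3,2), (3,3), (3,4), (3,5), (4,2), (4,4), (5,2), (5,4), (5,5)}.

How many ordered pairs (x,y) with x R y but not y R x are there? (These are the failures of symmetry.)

15

Enumerating: (0,2), (0,4), (0,5), (1,0), (1,2), (1,4), (1,5), (3,0), (3,1), (3,2), (3,4), (3,5), (4,2), (5,2), (5,4).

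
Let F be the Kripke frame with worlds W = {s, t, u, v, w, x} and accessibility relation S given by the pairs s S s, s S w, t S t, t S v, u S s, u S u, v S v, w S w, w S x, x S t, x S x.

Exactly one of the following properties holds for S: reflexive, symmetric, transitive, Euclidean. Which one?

reflexive

Reflexive: yes — every world is S-related to itself.
Symmetric: no — s S w but not w S s.
Transitive: no — s S w and w S x, but not s S x.
Euclidean: no — s S w and s S s, but not w S s.
Only reflexive holds.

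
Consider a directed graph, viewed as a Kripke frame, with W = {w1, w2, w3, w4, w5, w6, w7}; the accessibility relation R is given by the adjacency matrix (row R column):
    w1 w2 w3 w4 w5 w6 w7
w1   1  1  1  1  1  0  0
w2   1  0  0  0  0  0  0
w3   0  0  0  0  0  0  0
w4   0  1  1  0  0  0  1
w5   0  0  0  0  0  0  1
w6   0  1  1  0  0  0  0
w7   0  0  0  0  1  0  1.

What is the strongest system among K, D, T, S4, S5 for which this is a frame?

K

Serial (axiom D): no — w3 has no R-successor.
Reflexive (axiom T): no — w2 is not related to itself.
Transitive (axiom 4): no — w1 R w4 and w4 R w7, but not w1 R w7.
Euclidean (axiom 5): no — w1 R w2 and w1 R w3, but not w2 R w3.
So F validates K; D would additionally require R to be serial. The strongest is K.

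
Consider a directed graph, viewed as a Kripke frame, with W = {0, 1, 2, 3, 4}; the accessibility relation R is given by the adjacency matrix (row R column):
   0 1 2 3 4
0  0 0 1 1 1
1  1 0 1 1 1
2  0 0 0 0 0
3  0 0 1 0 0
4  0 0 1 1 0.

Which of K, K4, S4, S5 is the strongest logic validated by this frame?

Transitive (axiom 4): yes — every two-step R-path is closed by a direct edge.
Reflexive (axiom T): no — 0 is not related to itself.
Euclidean (axiom 5): no — 0 R 2 and 0 R 3, but not 2 R 3.
So F validates K, K4; S4 would additionally require R to be reflexive. The strongest is K4.

K4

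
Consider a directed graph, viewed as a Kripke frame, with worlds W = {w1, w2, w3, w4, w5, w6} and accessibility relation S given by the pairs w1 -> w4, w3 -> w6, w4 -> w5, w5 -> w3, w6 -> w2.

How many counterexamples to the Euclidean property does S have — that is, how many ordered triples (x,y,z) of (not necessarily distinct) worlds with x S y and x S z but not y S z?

Enumerating: (w1,w4,w4), (w3,w6,w6), (w4,w5,w5), (w5,w3,w3), (w6,w2,w2).

5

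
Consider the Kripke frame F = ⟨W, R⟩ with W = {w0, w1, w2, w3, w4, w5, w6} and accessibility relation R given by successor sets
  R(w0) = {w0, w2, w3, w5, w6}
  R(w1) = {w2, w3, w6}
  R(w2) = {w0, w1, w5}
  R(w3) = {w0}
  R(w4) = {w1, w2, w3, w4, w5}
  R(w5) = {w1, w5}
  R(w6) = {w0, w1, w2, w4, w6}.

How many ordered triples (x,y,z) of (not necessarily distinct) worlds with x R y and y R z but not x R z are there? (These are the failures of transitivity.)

Enumerating: (w0,w2,w1), (w0,w5,w1), (w0,w6,w1), (w0,w6,w4), (w1,w2,w0), (w1,w2,w1), (w1,w2,w5), (w1,w3,w0), (w1,w6,w0), (w1,w6,w1), (w1,w6,w4), (w2,w0,w2), … and 21 more.
Total: 33.

33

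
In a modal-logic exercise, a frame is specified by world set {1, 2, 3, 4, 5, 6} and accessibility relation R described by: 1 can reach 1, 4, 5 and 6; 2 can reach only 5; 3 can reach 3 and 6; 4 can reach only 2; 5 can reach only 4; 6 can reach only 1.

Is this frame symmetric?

Symmetric: no — 1 R 4 but not 4 R 1.

No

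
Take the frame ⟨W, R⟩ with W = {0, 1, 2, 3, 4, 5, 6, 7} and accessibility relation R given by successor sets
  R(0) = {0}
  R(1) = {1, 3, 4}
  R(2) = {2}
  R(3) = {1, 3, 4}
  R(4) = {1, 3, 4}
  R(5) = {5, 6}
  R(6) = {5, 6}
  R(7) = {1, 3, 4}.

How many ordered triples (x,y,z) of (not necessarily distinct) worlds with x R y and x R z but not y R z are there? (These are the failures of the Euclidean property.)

R is Euclidean; there are no such tuples.

0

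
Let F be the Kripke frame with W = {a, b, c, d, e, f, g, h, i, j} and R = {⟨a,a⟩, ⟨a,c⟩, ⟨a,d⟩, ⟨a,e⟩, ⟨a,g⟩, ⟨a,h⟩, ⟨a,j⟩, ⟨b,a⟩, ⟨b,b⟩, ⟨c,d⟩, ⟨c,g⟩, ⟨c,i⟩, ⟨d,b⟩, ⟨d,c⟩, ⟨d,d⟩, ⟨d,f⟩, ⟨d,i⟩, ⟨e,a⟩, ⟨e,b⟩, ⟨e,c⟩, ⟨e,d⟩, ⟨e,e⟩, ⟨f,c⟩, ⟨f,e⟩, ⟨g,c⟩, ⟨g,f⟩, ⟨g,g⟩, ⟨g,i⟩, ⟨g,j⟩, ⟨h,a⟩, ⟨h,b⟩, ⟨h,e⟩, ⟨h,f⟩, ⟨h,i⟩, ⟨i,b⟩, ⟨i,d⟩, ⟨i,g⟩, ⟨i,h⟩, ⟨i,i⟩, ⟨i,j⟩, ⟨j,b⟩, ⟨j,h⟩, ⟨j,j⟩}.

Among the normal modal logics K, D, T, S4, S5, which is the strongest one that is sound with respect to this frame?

Serial (axiom D): yes — every world has a successor (e.g. a R a).
Reflexive (axiom T): no — c is not related to itself.
Transitive (axiom 4): no — a R c and c R i, but not a R i.
Euclidean (axiom 5): no — a R c and a R e, but not c R e.
So F validates K, D; T would additionally require R to be reflexive. The strongest is D.

D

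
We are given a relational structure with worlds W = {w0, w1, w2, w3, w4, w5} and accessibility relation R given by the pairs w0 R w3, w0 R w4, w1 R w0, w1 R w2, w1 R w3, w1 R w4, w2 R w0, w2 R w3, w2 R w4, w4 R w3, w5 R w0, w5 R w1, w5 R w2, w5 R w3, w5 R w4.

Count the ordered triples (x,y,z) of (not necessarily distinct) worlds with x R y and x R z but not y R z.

35

Enumerating: (w0,w3,w3), (w0,w3,w4), (w0,w4,w4), (w1,w0,w0), (w1,w0,w2), (w1,w2,w2), (w1,w3,w0), (w1,w3,w2), (w1,w3,w3), (w1,w3,w4), (w1,w4,w0), (w1,w4,w2), … and 23 more.
Total: 35.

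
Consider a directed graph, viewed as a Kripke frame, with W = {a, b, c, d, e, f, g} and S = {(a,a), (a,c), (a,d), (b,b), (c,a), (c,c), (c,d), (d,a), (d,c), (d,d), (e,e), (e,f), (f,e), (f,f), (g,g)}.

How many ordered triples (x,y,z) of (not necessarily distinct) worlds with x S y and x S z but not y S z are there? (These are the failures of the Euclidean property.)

S is Euclidean; there are no such tuples.

0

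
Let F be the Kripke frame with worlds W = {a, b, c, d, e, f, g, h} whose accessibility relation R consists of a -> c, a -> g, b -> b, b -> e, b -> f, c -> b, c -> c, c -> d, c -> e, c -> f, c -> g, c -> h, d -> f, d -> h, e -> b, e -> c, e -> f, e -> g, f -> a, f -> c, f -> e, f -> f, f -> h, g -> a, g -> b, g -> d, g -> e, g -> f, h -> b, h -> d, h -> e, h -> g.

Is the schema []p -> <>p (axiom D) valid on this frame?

Yes

Axiom D corresponds to the accessibility relation being serial.
Serial: yes — every world has a successor (e.g. a R c).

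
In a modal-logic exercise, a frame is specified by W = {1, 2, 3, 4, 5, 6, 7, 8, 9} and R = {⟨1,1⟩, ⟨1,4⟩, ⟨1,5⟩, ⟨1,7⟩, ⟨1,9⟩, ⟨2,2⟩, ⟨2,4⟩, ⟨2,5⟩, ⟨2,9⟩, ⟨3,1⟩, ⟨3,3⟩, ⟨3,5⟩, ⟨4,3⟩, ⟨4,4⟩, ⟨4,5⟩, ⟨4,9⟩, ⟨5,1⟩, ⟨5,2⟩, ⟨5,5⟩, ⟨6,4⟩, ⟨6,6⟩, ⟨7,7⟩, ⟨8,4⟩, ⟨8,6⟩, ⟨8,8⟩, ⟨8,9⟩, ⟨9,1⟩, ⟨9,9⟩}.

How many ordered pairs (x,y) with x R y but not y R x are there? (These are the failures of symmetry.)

Enumerating: (1,4), (1,7), (2,4), (2,9), (3,1), (3,5), (4,3), (4,5), (4,9), (6,4), (8,4), (8,6), (8,9).

13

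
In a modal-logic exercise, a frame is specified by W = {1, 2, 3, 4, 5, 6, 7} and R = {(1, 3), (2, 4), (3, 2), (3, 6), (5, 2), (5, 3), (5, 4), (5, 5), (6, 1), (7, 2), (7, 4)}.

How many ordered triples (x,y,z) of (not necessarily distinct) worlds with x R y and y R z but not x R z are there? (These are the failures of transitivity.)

Enumerating: (1,3,2), (1,3,6), (3,2,4), (3,6,1), (5,3,6), (6,1,3).

6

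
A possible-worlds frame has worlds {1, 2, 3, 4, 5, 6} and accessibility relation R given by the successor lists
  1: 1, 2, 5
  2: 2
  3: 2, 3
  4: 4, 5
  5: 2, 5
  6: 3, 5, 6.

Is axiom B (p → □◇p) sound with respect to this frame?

No

Axiom B corresponds to the accessibility relation being symmetric.
Symmetric: no — 1 R 2 but not 2 R 1.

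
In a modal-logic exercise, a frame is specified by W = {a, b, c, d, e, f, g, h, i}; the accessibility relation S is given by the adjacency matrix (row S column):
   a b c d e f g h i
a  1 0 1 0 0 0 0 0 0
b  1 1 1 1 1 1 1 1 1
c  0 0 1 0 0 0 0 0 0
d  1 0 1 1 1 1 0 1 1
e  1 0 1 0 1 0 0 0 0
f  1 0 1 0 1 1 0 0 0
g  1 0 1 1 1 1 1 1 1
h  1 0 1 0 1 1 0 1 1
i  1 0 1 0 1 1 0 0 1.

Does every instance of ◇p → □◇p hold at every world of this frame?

The schema 5 characterises exactly the Euclidean frames.
Euclidean: no — b S a and b S d, but not a S d.

No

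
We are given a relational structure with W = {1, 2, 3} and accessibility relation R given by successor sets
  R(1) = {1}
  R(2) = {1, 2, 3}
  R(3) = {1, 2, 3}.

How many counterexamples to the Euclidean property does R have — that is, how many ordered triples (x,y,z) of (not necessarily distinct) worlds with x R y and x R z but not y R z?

4

Enumerating: (2,1,2), (2,1,3), (3,1,2), (3,1,3).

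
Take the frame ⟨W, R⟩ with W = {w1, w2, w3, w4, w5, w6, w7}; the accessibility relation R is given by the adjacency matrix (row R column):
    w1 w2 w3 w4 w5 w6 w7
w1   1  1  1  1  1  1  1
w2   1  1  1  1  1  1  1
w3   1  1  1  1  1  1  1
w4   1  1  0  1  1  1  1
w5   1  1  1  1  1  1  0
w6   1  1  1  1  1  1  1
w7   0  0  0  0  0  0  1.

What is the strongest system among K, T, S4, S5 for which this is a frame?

T

Reflexive (axiom T): yes — every world is R-related to itself.
Transitive (axiom 4): no — w4 R w1 and w1 R w3, but not w4 R w3.
Euclidean (axiom 5): no — w1 R w4 and w1 R w3, but not w4 R w3.
So F validates K, T; S4 would additionally require R to be transitive. The strongest is T.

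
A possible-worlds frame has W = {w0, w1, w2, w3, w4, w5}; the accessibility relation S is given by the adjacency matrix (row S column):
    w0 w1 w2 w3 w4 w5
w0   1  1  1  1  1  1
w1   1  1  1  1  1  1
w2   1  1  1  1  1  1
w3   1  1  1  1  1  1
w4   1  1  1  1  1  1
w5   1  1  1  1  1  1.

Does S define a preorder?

Reflexive: yes — every world is S-related to itself.
Transitive: yes — every two-step S-path is closed by a direct edge.
So S is a preorder.

Yes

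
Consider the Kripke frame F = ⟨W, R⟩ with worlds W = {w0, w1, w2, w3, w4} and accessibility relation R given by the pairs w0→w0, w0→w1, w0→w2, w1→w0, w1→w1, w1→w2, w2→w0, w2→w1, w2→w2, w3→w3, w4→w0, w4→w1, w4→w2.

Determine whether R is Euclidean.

Euclidean: yes — any two successors of a common world are R-related.

Yes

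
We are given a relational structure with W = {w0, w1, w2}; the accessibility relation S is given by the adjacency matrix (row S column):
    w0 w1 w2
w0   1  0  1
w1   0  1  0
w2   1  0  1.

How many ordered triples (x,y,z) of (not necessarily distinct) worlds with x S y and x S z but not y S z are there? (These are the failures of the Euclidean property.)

0

S is Euclidean; there are no such tuples.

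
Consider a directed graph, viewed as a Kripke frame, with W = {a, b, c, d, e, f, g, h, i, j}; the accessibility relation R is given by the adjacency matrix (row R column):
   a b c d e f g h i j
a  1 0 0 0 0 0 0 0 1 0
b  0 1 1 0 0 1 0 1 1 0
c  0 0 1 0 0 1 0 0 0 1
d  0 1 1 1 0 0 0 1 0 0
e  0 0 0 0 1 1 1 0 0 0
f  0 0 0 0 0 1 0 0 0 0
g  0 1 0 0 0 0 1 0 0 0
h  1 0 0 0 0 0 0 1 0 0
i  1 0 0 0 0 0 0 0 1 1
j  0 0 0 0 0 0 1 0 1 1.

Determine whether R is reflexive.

Yes

Reflexive: yes — every world is R-related to itself.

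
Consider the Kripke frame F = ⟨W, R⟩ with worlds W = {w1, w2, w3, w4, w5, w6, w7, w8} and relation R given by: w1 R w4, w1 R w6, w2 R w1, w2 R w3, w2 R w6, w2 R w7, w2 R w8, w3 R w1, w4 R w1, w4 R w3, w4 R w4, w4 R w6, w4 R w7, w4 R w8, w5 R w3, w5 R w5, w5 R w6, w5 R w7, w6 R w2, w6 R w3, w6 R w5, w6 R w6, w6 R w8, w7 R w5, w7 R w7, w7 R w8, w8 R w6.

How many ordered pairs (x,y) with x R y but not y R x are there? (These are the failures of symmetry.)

13

Enumerating: (w1,w6), (w2,w1), (w2,w3), (w2,w7), (w2,w8), (w3,w1), (w4,w3), (w4,w6), (w4,w7), (w4,w8), (w5,w3), (w6,w3), (w7,w8).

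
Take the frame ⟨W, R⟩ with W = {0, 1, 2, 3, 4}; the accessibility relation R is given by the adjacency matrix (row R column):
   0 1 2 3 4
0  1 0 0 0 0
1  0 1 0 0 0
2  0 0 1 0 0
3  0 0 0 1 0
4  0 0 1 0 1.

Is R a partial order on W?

Reflexive: yes — every world is R-related to itself.
Transitive: yes — every two-step R-path is closed by a direct edge.
Antisymmetric: yes — no distinct pair is related both ways.
So R is a partial order.

Yes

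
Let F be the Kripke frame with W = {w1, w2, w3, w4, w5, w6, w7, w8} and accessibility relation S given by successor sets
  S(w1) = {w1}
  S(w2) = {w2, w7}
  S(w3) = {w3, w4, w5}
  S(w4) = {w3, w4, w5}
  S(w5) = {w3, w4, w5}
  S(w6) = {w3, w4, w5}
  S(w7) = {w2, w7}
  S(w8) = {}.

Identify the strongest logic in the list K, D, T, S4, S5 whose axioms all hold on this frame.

Serial (axiom D): no — w8 has no S-successor.
Reflexive (axiom T): no — w6 is not related to itself.
Transitive (axiom 4): yes — every two-step S-path is closed by a direct edge.
Euclidean (axiom 5): yes — any two successors of a common world are S-related.
So F validates K; D would additionally require S to be serial. The strongest is K.

K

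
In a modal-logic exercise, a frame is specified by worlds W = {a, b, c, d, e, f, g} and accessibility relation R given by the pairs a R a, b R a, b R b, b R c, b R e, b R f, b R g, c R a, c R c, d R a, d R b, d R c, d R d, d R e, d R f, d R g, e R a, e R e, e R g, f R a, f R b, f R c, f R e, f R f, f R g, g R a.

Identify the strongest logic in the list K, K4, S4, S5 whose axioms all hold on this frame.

K4

Transitive (axiom 4): yes — every two-step R-path is closed by a direct edge.
Reflexive (axiom T): no — g is not related to itself.
Euclidean (axiom 5): no — b R a and b R c, but not a R c.
So F validates K, K4; S4 would additionally require R to be reflexive. The strongest is K4.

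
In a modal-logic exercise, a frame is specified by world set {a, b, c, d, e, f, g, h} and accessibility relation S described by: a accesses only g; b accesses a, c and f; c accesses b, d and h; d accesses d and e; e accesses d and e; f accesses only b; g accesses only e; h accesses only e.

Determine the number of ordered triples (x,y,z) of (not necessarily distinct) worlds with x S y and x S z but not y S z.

Enumerating: (a,g,g), (b,a,a), (b,a,c), (b,a,f), (b,c,a), (b,c,c), (b,c,f), (b,f,a), (b,f,c), (b,f,f), (c,b,b), (c,b,d), … and 7 more.
Total: 19.

19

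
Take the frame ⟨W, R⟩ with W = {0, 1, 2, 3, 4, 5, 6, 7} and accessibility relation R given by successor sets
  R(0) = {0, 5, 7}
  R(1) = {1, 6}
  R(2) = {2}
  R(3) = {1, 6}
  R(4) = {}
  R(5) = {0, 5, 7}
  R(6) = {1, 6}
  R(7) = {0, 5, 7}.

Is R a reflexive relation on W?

Reflexive: no — 3 is not related to itself.

No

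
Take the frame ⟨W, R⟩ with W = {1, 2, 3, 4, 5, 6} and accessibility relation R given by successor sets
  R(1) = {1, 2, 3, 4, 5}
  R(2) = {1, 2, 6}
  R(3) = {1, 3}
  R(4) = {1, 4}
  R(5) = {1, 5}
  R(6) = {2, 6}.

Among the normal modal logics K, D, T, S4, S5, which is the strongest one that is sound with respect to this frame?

Serial (axiom D): yes — every world has a successor (e.g. 1 R 1).
Reflexive (axiom T): yes — every world is R-related to itself.
Transitive (axiom 4): no — 1 R 2 and 2 R 6, but not 1 R 6.
Euclidean (axiom 5): no — 1 R 2 and 1 R 3, but not 2 R 3.
So F validates K, D, T; S4 would additionally require R to be transitive. The strongest is T.

T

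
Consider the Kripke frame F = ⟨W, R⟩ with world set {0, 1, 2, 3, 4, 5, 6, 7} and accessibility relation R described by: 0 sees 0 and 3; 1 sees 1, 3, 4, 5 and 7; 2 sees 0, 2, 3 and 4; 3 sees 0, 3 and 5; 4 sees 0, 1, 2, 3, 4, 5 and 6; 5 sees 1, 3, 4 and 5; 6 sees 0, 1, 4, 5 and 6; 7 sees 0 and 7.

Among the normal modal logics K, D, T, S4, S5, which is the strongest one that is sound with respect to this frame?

Serial (axiom D): yes — every world has a successor (e.g. 0 R 0).
Reflexive (axiom T): yes — every world is R-related to itself.
Transitive (axiom 4): no — 0 R 3 and 3 R 5, but not 0 R 5.
Euclidean (axiom 5): no — 1 R 3 and 1 R 4, but not 3 R 4.
So F validates K, D, T; S4 would additionally require R to be transitive. The strongest is T.

T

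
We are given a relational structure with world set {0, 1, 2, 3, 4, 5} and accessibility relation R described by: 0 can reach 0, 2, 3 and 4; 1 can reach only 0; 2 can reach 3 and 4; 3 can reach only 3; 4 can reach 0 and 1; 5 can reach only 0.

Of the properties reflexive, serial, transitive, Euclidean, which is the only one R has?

Reflexive: no — 1 is not related to itself.
Serial: yes — every world has a successor (e.g. 0 R 0).
Transitive: no — 0 R 4 and 4 R 1, but not 0 R 1.
Euclidean: no — 0 R 3 and 0 R 2, but not 3 R 2.
Only serial holds.

serial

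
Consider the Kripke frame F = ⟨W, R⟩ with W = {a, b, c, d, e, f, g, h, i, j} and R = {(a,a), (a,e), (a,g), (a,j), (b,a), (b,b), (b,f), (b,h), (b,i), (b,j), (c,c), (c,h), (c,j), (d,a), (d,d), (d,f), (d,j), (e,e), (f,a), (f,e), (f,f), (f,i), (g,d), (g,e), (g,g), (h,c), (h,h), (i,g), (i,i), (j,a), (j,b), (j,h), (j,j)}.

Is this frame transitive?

Transitive: no — a R g and g R d, but not a R d.

No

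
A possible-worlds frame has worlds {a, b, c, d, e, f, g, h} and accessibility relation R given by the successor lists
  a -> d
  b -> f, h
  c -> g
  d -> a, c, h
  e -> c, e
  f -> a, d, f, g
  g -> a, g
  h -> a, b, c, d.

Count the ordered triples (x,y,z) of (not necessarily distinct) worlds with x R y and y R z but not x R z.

23

Enumerating: (a,d,a), (a,d,c), (a,d,h), (b,f,a), (b,f,d), (b,f,g), (b,h,a), (b,h,b), (b,h,c), (b,h,d), (c,g,a), (d,a,d), … and 11 more.
Total: 23.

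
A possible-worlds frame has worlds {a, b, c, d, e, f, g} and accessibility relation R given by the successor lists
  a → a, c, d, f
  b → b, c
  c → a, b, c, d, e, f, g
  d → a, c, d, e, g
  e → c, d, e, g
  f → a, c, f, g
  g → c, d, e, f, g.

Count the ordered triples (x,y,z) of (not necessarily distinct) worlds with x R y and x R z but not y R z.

Enumerating: (a,d,f), (a,f,d), (c,a,b), (c,a,e), (c,a,g), (c,b,a), (c,b,d), (c,b,e), (c,b,f), (c,b,g), (c,d,b), (c,d,f), … and 18 more.
Total: 30.

30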